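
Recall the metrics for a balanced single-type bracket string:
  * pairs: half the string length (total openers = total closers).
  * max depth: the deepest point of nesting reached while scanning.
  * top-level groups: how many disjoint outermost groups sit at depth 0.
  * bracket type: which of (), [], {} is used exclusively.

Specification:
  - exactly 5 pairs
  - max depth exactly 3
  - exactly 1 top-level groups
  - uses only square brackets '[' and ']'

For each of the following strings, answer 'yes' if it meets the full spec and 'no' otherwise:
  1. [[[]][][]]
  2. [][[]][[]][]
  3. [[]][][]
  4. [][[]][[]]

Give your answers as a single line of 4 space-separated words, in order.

Answer: yes no no no

Derivation:
String 1 '[[[]][][]]': depth seq [1 2 3 2 1 2 1 2 1 0]
  -> pairs=5 depth=3 groups=1 -> yes
String 2 '[][[]][[]][]': depth seq [1 0 1 2 1 0 1 2 1 0 1 0]
  -> pairs=6 depth=2 groups=4 -> no
String 3 '[[]][][]': depth seq [1 2 1 0 1 0 1 0]
  -> pairs=4 depth=2 groups=3 -> no
String 4 '[][[]][[]]': depth seq [1 0 1 2 1 0 1 2 1 0]
  -> pairs=5 depth=2 groups=3 -> no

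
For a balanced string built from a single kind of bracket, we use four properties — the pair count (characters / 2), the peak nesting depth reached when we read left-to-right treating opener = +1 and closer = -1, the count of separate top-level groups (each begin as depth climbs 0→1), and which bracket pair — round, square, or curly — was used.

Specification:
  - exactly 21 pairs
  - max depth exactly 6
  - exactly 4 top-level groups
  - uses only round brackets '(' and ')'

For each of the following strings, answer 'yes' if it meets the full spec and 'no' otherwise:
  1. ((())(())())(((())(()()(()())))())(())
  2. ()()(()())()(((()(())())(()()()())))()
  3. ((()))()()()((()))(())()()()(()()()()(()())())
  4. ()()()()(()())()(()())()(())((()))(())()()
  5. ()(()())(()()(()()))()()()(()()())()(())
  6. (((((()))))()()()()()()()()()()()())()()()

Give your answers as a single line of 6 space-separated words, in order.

String 1 '((())(())())(((())(()()(()())))())(())': depth seq [1 2 3 2 1 2 3 2 1 2 1 0 1 2 3 4 3 2 3 4 3 4 3 4 5 4 5 4 3 2 1 2 1 0 1 2 1 0]
  -> pairs=19 depth=5 groups=3 -> no
String 2 '()()(()())()(((()(())())(()()()())))()': depth seq [1 0 1 0 1 2 1 2 1 0 1 0 1 2 3 4 3 4 5 4 3 4 3 2 3 4 3 4 3 4 3 4 3 2 1 0 1 0]
  -> pairs=19 depth=5 groups=6 -> no
String 3 '((()))()()()((()))(())()()()(()()()()(()())())': depth seq [1 2 3 2 1 0 1 0 1 0 1 0 1 2 3 2 1 0 1 2 1 0 1 0 1 0 1 0 1 2 1 2 1 2 1 2 1 2 3 2 3 2 1 2 1 0]
  -> pairs=23 depth=3 groups=10 -> no
String 4 '()()()()(()())()(()())()(())((()))(())()()': depth seq [1 0 1 0 1 0 1 0 1 2 1 2 1 0 1 0 1 2 1 2 1 0 1 0 1 2 1 0 1 2 3 2 1 0 1 2 1 0 1 0 1 0]
  -> pairs=21 depth=3 groups=13 -> no
String 5 '()(()())(()()(()()))()()()(()()())()(())': depth seq [1 0 1 2 1 2 1 0 1 2 1 2 1 2 3 2 3 2 1 0 1 0 1 0 1 0 1 2 1 2 1 2 1 0 1 0 1 2 1 0]
  -> pairs=20 depth=3 groups=9 -> no
String 6 '(((((()))))()()()()()()()()()()()())()()()': depth seq [1 2 3 4 5 6 5 4 3 2 1 2 1 2 1 2 1 2 1 2 1 2 1 2 1 2 1 2 1 2 1 2 1 2 1 0 1 0 1 0 1 0]
  -> pairs=21 depth=6 groups=4 -> yes

Answer: no no no no no yes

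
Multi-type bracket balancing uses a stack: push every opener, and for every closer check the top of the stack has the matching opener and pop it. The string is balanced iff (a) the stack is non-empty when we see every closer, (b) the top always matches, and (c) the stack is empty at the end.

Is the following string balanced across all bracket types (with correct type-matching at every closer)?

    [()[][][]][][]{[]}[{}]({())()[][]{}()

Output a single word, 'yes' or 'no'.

pos 0: push '['; stack = [
pos 1: push '('; stack = [(
pos 2: ')' matches '('; pop; stack = [
pos 3: push '['; stack = [[
pos 4: ']' matches '['; pop; stack = [
pos 5: push '['; stack = [[
pos 6: ']' matches '['; pop; stack = [
pos 7: push '['; stack = [[
pos 8: ']' matches '['; pop; stack = [
pos 9: ']' matches '['; pop; stack = (empty)
pos 10: push '['; stack = [
pos 11: ']' matches '['; pop; stack = (empty)
pos 12: push '['; stack = [
pos 13: ']' matches '['; pop; stack = (empty)
pos 14: push '{'; stack = {
pos 15: push '['; stack = {[
pos 16: ']' matches '['; pop; stack = {
pos 17: '}' matches '{'; pop; stack = (empty)
pos 18: push '['; stack = [
pos 19: push '{'; stack = [{
pos 20: '}' matches '{'; pop; stack = [
pos 21: ']' matches '['; pop; stack = (empty)
pos 22: push '('; stack = (
pos 23: push '{'; stack = ({
pos 24: push '('; stack = ({(
pos 25: ')' matches '('; pop; stack = ({
pos 26: saw closer ')' but top of stack is '{' (expected '}') → INVALID
Verdict: type mismatch at position 26: ')' closes '{' → no

Answer: no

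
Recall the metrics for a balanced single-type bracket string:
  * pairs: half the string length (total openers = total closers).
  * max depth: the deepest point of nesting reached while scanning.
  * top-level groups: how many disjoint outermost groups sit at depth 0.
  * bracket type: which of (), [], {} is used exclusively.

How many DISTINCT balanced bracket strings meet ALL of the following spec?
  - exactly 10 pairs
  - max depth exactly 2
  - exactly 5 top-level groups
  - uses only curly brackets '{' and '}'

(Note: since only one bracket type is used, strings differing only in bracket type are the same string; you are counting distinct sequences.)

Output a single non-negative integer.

Spec: pairs=10 depth=2 groups=5
Count(depth <= 2) = 126
Count(depth <= 1) = 0
Count(depth == 2) = 126 - 0 = 126

Answer: 126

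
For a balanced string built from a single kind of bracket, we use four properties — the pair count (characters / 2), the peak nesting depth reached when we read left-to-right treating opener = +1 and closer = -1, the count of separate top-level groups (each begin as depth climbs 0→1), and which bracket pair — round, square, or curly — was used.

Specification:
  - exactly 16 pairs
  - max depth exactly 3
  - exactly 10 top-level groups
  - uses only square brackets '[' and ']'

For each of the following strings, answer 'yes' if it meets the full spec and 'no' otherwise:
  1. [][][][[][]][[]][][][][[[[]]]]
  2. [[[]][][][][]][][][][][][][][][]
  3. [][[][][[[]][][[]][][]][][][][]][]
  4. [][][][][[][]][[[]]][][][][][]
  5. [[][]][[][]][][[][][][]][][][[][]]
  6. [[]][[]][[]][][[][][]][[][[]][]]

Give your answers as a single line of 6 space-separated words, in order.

String 1 '[][][][[][]][[]][][][][[[[]]]]': depth seq [1 0 1 0 1 0 1 2 1 2 1 0 1 2 1 0 1 0 1 0 1 0 1 2 3 4 3 2 1 0]
  -> pairs=15 depth=4 groups=9 -> no
String 2 '[[[]][][][][]][][][][][][][][][]': depth seq [1 2 3 2 1 2 1 2 1 2 1 2 1 0 1 0 1 0 1 0 1 0 1 0 1 0 1 0 1 0 1 0]
  -> pairs=16 depth=3 groups=10 -> yes
String 3 '[][[][][[[]][][[]][][]][][][][]][]': depth seq [1 0 1 2 1 2 1 2 3 4 3 2 3 2 3 4 3 2 3 2 3 2 1 2 1 2 1 2 1 2 1 0 1 0]
  -> pairs=17 depth=4 groups=3 -> no
String 4 '[][][][][[][]][[[]]][][][][][]': depth seq [1 0 1 0 1 0 1 0 1 2 1 2 1 0 1 2 3 2 1 0 1 0 1 0 1 0 1 0 1 0]
  -> pairs=15 depth=3 groups=11 -> no
String 5 '[[][]][[][]][][[][][][]][][][[][]]': depth seq [1 2 1 2 1 0 1 2 1 2 1 0 1 0 1 2 1 2 1 2 1 2 1 0 1 0 1 0 1 2 1 2 1 0]
  -> pairs=17 depth=2 groups=7 -> no
String 6 '[[]][[]][[]][][[][][]][[][[]][]]': depth seq [1 2 1 0 1 2 1 0 1 2 1 0 1 0 1 2 1 2 1 2 1 0 1 2 1 2 3 2 1 2 1 0]
  -> pairs=16 depth=3 groups=6 -> no

Answer: no yes no no no no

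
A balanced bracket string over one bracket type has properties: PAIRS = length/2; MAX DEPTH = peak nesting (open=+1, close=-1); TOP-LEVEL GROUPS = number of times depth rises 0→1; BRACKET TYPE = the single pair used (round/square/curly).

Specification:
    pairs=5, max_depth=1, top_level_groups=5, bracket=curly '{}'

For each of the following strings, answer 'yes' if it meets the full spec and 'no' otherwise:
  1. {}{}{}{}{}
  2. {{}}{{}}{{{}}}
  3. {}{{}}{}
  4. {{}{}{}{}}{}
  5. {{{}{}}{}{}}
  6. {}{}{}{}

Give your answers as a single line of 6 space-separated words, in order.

String 1 '{}{}{}{}{}': depth seq [1 0 1 0 1 0 1 0 1 0]
  -> pairs=5 depth=1 groups=5 -> yes
String 2 '{{}}{{}}{{{}}}': depth seq [1 2 1 0 1 2 1 0 1 2 3 2 1 0]
  -> pairs=7 depth=3 groups=3 -> no
String 3 '{}{{}}{}': depth seq [1 0 1 2 1 0 1 0]
  -> pairs=4 depth=2 groups=3 -> no
String 4 '{{}{}{}{}}{}': depth seq [1 2 1 2 1 2 1 2 1 0 1 0]
  -> pairs=6 depth=2 groups=2 -> no
String 5 '{{{}{}}{}{}}': depth seq [1 2 3 2 3 2 1 2 1 2 1 0]
  -> pairs=6 depth=3 groups=1 -> no
String 6 '{}{}{}{}': depth seq [1 0 1 0 1 0 1 0]
  -> pairs=4 depth=1 groups=4 -> no

Answer: yes no no no no no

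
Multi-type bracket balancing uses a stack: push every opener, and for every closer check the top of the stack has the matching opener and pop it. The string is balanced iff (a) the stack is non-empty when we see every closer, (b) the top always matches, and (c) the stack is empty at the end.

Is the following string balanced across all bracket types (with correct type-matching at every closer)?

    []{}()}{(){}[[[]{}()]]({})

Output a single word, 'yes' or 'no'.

pos 0: push '['; stack = [
pos 1: ']' matches '['; pop; stack = (empty)
pos 2: push '{'; stack = {
pos 3: '}' matches '{'; pop; stack = (empty)
pos 4: push '('; stack = (
pos 5: ')' matches '('; pop; stack = (empty)
pos 6: saw closer '}' but stack is empty → INVALID
Verdict: unmatched closer '}' at position 6 → no

Answer: no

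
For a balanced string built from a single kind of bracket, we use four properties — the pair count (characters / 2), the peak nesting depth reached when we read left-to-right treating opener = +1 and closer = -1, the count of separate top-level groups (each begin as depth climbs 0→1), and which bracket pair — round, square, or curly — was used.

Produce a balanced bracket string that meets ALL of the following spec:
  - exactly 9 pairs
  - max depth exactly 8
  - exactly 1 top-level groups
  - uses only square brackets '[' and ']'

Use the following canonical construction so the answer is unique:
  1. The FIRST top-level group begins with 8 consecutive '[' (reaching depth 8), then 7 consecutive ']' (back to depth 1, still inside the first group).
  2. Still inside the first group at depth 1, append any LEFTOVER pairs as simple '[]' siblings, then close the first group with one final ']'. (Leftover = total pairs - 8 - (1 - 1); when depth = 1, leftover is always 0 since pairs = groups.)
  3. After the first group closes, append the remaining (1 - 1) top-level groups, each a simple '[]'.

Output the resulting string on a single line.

Spec: pairs=9 depth=8 groups=1
Leftover pairs = 9 - 8 - (1-1) = 1
First group: deep chain of depth 8 + 1 sibling pairs
Remaining 0 groups: simple '[]' each

Answer: [[[[[[[[]]]]]]][]]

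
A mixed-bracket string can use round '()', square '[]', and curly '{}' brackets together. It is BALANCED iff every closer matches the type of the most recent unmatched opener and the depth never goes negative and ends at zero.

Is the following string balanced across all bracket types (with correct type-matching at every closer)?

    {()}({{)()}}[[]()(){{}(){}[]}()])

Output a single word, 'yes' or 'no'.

pos 0: push '{'; stack = {
pos 1: push '('; stack = {(
pos 2: ')' matches '('; pop; stack = {
pos 3: '}' matches '{'; pop; stack = (empty)
pos 4: push '('; stack = (
pos 5: push '{'; stack = ({
pos 6: push '{'; stack = ({{
pos 7: saw closer ')' but top of stack is '{' (expected '}') → INVALID
Verdict: type mismatch at position 7: ')' closes '{' → no

Answer: no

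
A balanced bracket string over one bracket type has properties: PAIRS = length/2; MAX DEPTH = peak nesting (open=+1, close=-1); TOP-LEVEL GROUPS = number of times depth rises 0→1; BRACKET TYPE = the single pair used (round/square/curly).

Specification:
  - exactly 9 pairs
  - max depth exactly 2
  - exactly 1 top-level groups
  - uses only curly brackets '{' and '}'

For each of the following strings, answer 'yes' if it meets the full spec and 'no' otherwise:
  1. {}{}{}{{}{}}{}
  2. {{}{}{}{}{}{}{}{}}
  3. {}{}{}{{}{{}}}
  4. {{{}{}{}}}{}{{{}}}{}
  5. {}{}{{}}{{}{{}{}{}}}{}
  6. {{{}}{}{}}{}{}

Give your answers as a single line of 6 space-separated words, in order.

Answer: no yes no no no no

Derivation:
String 1 '{}{}{}{{}{}}{}': depth seq [1 0 1 0 1 0 1 2 1 2 1 0 1 0]
  -> pairs=7 depth=2 groups=5 -> no
String 2 '{{}{}{}{}{}{}{}{}}': depth seq [1 2 1 2 1 2 1 2 1 2 1 2 1 2 1 2 1 0]
  -> pairs=9 depth=2 groups=1 -> yes
String 3 '{}{}{}{{}{{}}}': depth seq [1 0 1 0 1 0 1 2 1 2 3 2 1 0]
  -> pairs=7 depth=3 groups=4 -> no
String 4 '{{{}{}{}}}{}{{{}}}{}': depth seq [1 2 3 2 3 2 3 2 1 0 1 0 1 2 3 2 1 0 1 0]
  -> pairs=10 depth=3 groups=4 -> no
String 5 '{}{}{{}}{{}{{}{}{}}}{}': depth seq [1 0 1 0 1 2 1 0 1 2 1 2 3 2 3 2 3 2 1 0 1 0]
  -> pairs=11 depth=3 groups=5 -> no
String 6 '{{{}}{}{}}{}{}': depth seq [1 2 3 2 1 2 1 2 1 0 1 0 1 0]
  -> pairs=7 depth=3 groups=3 -> no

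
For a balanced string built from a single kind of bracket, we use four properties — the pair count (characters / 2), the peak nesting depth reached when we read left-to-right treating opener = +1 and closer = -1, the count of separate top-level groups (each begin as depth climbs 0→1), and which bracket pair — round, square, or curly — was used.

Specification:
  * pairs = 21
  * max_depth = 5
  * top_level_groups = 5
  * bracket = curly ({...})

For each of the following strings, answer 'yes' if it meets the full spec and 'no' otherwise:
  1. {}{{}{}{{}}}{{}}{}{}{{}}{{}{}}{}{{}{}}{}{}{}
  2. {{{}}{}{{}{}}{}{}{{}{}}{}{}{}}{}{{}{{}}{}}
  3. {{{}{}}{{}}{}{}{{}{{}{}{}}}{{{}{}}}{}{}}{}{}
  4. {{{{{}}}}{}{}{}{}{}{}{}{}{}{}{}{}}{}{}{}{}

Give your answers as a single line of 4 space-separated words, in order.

String 1 '{}{{}{}{{}}}{{}}{}{}{{}}{{}{}}{}{{}{}}{}{}{}': depth seq [1 0 1 2 1 2 1 2 3 2 1 0 1 2 1 0 1 0 1 0 1 2 1 0 1 2 1 2 1 0 1 0 1 2 1 2 1 0 1 0 1 0 1 0]
  -> pairs=22 depth=3 groups=12 -> no
String 2 '{{{}}{}{{}{}}{}{}{{}{}}{}{}{}}{}{{}{{}}{}}': depth seq [1 2 3 2 1 2 1 2 3 2 3 2 1 2 1 2 1 2 3 2 3 2 1 2 1 2 1 2 1 0 1 0 1 2 1 2 3 2 1 2 1 0]
  -> pairs=21 depth=3 groups=3 -> no
String 3 '{{{}{}}{{}}{}{}{{}{{}{}{}}}{{{}{}}}{}{}}{}{}': depth seq [1 2 3 2 3 2 1 2 3 2 1 2 1 2 1 2 3 2 3 4 3 4 3 4 3 2 1 2 3 4 3 4 3 2 1 2 1 2 1 0 1 0 1 0]
  -> pairs=22 depth=4 groups=3 -> no
String 4 '{{{{{}}}}{}{}{}{}{}{}{}{}{}{}{}{}}{}{}{}{}': depth seq [1 2 3 4 5 4 3 2 1 2 1 2 1 2 1 2 1 2 1 2 1 2 1 2 1 2 1 2 1 2 1 2 1 0 1 0 1 0 1 0 1 0]
  -> pairs=21 depth=5 groups=5 -> yes

Answer: no no no yes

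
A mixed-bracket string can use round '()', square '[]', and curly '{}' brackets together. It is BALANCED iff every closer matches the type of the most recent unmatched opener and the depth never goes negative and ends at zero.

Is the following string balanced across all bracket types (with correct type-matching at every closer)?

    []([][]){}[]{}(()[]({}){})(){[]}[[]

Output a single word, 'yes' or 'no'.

pos 0: push '['; stack = [
pos 1: ']' matches '['; pop; stack = (empty)
pos 2: push '('; stack = (
pos 3: push '['; stack = ([
pos 4: ']' matches '['; pop; stack = (
pos 5: push '['; stack = ([
pos 6: ']' matches '['; pop; stack = (
pos 7: ')' matches '('; pop; stack = (empty)
pos 8: push '{'; stack = {
pos 9: '}' matches '{'; pop; stack = (empty)
pos 10: push '['; stack = [
pos 11: ']' matches '['; pop; stack = (empty)
pos 12: push '{'; stack = {
pos 13: '}' matches '{'; pop; stack = (empty)
pos 14: push '('; stack = (
pos 15: push '('; stack = ((
pos 16: ')' matches '('; pop; stack = (
pos 17: push '['; stack = ([
pos 18: ']' matches '['; pop; stack = (
pos 19: push '('; stack = ((
pos 20: push '{'; stack = (({
pos 21: '}' matches '{'; pop; stack = ((
pos 22: ')' matches '('; pop; stack = (
pos 23: push '{'; stack = ({
pos 24: '}' matches '{'; pop; stack = (
pos 25: ')' matches '('; pop; stack = (empty)
pos 26: push '('; stack = (
pos 27: ')' matches '('; pop; stack = (empty)
pos 28: push '{'; stack = {
pos 29: push '['; stack = {[
pos 30: ']' matches '['; pop; stack = {
pos 31: '}' matches '{'; pop; stack = (empty)
pos 32: push '['; stack = [
pos 33: push '['; stack = [[
pos 34: ']' matches '['; pop; stack = [
end: stack still non-empty ([) → INVALID
Verdict: unclosed openers at end: [ → no

Answer: no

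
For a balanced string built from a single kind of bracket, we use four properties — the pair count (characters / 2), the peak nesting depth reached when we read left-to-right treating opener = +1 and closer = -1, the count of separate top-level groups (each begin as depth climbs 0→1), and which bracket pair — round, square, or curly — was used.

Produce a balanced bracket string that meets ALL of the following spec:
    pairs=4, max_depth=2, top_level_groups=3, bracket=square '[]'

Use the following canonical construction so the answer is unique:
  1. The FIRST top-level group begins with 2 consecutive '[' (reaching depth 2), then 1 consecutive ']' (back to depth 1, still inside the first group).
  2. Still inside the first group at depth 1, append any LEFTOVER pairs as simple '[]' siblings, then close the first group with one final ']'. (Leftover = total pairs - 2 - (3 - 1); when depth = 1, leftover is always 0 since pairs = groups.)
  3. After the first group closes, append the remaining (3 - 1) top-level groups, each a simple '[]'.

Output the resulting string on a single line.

Answer: [[]][][]

Derivation:
Spec: pairs=4 depth=2 groups=3
Leftover pairs = 4 - 2 - (3-1) = 0
First group: deep chain of depth 2 + 0 sibling pairs
Remaining 2 groups: simple '[]' each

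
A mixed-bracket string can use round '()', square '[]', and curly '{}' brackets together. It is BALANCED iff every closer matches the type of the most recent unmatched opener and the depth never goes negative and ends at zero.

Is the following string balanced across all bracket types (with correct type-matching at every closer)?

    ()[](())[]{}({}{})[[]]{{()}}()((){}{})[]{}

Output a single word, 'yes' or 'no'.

Answer: yes

Derivation:
pos 0: push '('; stack = (
pos 1: ')' matches '('; pop; stack = (empty)
pos 2: push '['; stack = [
pos 3: ']' matches '['; pop; stack = (empty)
pos 4: push '('; stack = (
pos 5: push '('; stack = ((
pos 6: ')' matches '('; pop; stack = (
pos 7: ')' matches '('; pop; stack = (empty)
pos 8: push '['; stack = [
pos 9: ']' matches '['; pop; stack = (empty)
pos 10: push '{'; stack = {
pos 11: '}' matches '{'; pop; stack = (empty)
pos 12: push '('; stack = (
pos 13: push '{'; stack = ({
pos 14: '}' matches '{'; pop; stack = (
pos 15: push '{'; stack = ({
pos 16: '}' matches '{'; pop; stack = (
pos 17: ')' matches '('; pop; stack = (empty)
pos 18: push '['; stack = [
pos 19: push '['; stack = [[
pos 20: ']' matches '['; pop; stack = [
pos 21: ']' matches '['; pop; stack = (empty)
pos 22: push '{'; stack = {
pos 23: push '{'; stack = {{
pos 24: push '('; stack = {{(
pos 25: ')' matches '('; pop; stack = {{
pos 26: '}' matches '{'; pop; stack = {
pos 27: '}' matches '{'; pop; stack = (empty)
pos 28: push '('; stack = (
pos 29: ')' matches '('; pop; stack = (empty)
pos 30: push '('; stack = (
pos 31: push '('; stack = ((
pos 32: ')' matches '('; pop; stack = (
pos 33: push '{'; stack = ({
pos 34: '}' matches '{'; pop; stack = (
pos 35: push '{'; stack = ({
pos 36: '}' matches '{'; pop; stack = (
pos 37: ')' matches '('; pop; stack = (empty)
pos 38: push '['; stack = [
pos 39: ']' matches '['; pop; stack = (empty)
pos 40: push '{'; stack = {
pos 41: '}' matches '{'; pop; stack = (empty)
end: stack empty → VALID
Verdict: properly nested → yes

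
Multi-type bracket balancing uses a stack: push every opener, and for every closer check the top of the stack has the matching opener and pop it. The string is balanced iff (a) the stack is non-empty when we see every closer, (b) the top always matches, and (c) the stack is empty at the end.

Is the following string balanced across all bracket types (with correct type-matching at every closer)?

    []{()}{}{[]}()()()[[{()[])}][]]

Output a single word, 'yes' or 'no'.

Answer: no

Derivation:
pos 0: push '['; stack = [
pos 1: ']' matches '['; pop; stack = (empty)
pos 2: push '{'; stack = {
pos 3: push '('; stack = {(
pos 4: ')' matches '('; pop; stack = {
pos 5: '}' matches '{'; pop; stack = (empty)
pos 6: push '{'; stack = {
pos 7: '}' matches '{'; pop; stack = (empty)
pos 8: push '{'; stack = {
pos 9: push '['; stack = {[
pos 10: ']' matches '['; pop; stack = {
pos 11: '}' matches '{'; pop; stack = (empty)
pos 12: push '('; stack = (
pos 13: ')' matches '('; pop; stack = (empty)
pos 14: push '('; stack = (
pos 15: ')' matches '('; pop; stack = (empty)
pos 16: push '('; stack = (
pos 17: ')' matches '('; pop; stack = (empty)
pos 18: push '['; stack = [
pos 19: push '['; stack = [[
pos 20: push '{'; stack = [[{
pos 21: push '('; stack = [[{(
pos 22: ')' matches '('; pop; stack = [[{
pos 23: push '['; stack = [[{[
pos 24: ']' matches '['; pop; stack = [[{
pos 25: saw closer ')' but top of stack is '{' (expected '}') → INVALID
Verdict: type mismatch at position 25: ')' closes '{' → no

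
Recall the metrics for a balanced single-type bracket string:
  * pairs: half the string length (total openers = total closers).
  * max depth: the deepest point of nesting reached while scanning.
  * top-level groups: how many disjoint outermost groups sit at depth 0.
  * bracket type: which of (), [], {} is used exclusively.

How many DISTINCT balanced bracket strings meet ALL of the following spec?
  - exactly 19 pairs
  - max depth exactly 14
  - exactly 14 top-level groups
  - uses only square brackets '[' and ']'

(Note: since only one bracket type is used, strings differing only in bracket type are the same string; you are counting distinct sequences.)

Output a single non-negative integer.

Answer: 0

Derivation:
Spec: pairs=19 depth=14 groups=14
Count(depth <= 14) = 24794
Count(depth <= 13) = 24794
Count(depth == 14) = 24794 - 24794 = 0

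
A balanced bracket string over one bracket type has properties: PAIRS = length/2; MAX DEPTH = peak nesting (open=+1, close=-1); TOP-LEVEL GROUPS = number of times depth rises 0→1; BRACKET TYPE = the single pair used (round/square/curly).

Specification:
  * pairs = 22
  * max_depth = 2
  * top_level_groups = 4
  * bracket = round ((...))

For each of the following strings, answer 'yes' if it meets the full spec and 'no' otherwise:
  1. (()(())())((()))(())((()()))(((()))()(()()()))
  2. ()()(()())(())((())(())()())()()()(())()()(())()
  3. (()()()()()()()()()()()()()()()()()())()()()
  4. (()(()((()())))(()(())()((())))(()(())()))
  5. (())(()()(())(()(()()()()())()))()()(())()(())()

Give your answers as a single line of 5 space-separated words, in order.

String 1 '(()(())())((()))(())((()()))(((()))()(()()()))': depth seq [1 2 1 2 3 2 1 2 1 0 1 2 3 2 1 0 1 2 1 0 1 2 3 2 3 2 1 0 1 2 3 4 3 2 1 2 1 2 3 2 3 2 3 2 1 0]
  -> pairs=23 depth=4 groups=5 -> no
String 2 '()()(()())(())((())(())()())()()()(())()()(())()': depth seq [1 0 1 0 1 2 1 2 1 0 1 2 1 0 1 2 3 2 1 2 3 2 1 2 1 2 1 0 1 0 1 0 1 0 1 2 1 0 1 0 1 0 1 2 1 0 1 0]
  -> pairs=24 depth=3 groups=13 -> no
String 3 '(()()()()()()()()()()()()()()()()()())()()()': depth seq [1 2 1 2 1 2 1 2 1 2 1 2 1 2 1 2 1 2 1 2 1 2 1 2 1 2 1 2 1 2 1 2 1 2 1 2 1 0 1 0 1 0 1 0]
  -> pairs=22 depth=2 groups=4 -> yes
String 4 '(()(()((()())))(()(())()((())))(()(())()))': depth seq [1 2 1 2 3 2 3 4 5 4 5 4 3 2 1 2 3 2 3 4 3 2 3 2 3 4 5 4 3 2 1 2 3 2 3 4 3 2 3 2 1 0]
  -> pairs=21 depth=5 groups=1 -> no
String 5 '(())(()()(())(()(()()()()())()))()()(())()(())()': depth seq [1 2 1 0 1 2 1 2 1 2 3 2 1 2 3 2 3 4 3 4 3 4 3 4 3 4 3 2 3 2 1 0 1 0 1 0 1 2 1 0 1 0 1 2 1 0 1 0]
  -> pairs=24 depth=4 groups=8 -> no

Answer: no no yes no no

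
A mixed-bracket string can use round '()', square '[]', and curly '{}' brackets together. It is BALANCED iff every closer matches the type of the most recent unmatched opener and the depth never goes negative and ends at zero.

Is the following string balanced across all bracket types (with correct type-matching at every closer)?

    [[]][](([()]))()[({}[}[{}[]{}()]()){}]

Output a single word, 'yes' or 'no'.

pos 0: push '['; stack = [
pos 1: push '['; stack = [[
pos 2: ']' matches '['; pop; stack = [
pos 3: ']' matches '['; pop; stack = (empty)
pos 4: push '['; stack = [
pos 5: ']' matches '['; pop; stack = (empty)
pos 6: push '('; stack = (
pos 7: push '('; stack = ((
pos 8: push '['; stack = (([
pos 9: push '('; stack = (([(
pos 10: ')' matches '('; pop; stack = (([
pos 11: ']' matches '['; pop; stack = ((
pos 12: ')' matches '('; pop; stack = (
pos 13: ')' matches '('; pop; stack = (empty)
pos 14: push '('; stack = (
pos 15: ')' matches '('; pop; stack = (empty)
pos 16: push '['; stack = [
pos 17: push '('; stack = [(
pos 18: push '{'; stack = [({
pos 19: '}' matches '{'; pop; stack = [(
pos 20: push '['; stack = [([
pos 21: saw closer '}' but top of stack is '[' (expected ']') → INVALID
Verdict: type mismatch at position 21: '}' closes '[' → no

Answer: no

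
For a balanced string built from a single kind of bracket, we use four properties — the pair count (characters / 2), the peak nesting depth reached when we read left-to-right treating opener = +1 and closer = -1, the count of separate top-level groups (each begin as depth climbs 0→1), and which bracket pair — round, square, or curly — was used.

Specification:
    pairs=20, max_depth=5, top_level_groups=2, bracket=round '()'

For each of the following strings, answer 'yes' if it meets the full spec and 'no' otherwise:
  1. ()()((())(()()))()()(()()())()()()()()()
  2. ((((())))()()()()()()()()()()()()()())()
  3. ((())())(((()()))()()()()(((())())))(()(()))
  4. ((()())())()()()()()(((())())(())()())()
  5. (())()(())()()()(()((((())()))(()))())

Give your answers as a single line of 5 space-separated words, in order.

String 1 '()()((())(()()))()()(()()())()()()()()()': depth seq [1 0 1 0 1 2 3 2 1 2 3 2 3 2 1 0 1 0 1 0 1 2 1 2 1 2 1 0 1 0 1 0 1 0 1 0 1 0 1 0]
  -> pairs=20 depth=3 groups=12 -> no
String 2 '((((())))()()()()()()()()()()()()()())()': depth seq [1 2 3 4 5 4 3 2 1 2 1 2 1 2 1 2 1 2 1 2 1 2 1 2 1 2 1 2 1 2 1 2 1 2 1 2 1 0 1 0]
  -> pairs=20 depth=5 groups=2 -> yes
String 3 '((())())(((()()))()()()()(((())())))(()(()))': depth seq [1 2 3 2 1 2 1 0 1 2 3 4 3 4 3 2 1 2 1 2 1 2 1 2 1 2 3 4 5 4 3 4 3 2 1 0 1 2 1 2 3 2 1 0]
  -> pairs=22 depth=5 groups=3 -> no
String 4 '((()())())()()()()()(((())())(())()())()': depth seq [1 2 3 2 3 2 1 2 1 0 1 0 1 0 1 0 1 0 1 0 1 2 3 4 3 2 3 2 1 2 3 2 1 2 1 2 1 0 1 0]
  -> pairs=20 depth=4 groups=8 -> no
String 5 '(())()(())()()()(()((((())()))(()))())': depth seq [1 2 1 0 1 0 1 2 1 0 1 0 1 0 1 0 1 2 1 2 3 4 5 6 5 4 5 4 3 2 3 4 3 2 1 2 1 0]
  -> pairs=19 depth=6 groups=7 -> no

Answer: no yes no no no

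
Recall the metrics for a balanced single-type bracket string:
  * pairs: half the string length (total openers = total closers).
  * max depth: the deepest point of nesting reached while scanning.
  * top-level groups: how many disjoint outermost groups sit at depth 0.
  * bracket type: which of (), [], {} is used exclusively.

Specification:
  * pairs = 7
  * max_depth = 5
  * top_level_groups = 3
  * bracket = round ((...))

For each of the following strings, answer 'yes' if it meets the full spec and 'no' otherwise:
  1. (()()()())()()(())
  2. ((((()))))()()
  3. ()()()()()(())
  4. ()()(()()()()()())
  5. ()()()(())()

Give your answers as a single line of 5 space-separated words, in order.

String 1 '(()()()())()()(())': depth seq [1 2 1 2 1 2 1 2 1 0 1 0 1 0 1 2 1 0]
  -> pairs=9 depth=2 groups=4 -> no
String 2 '((((()))))()()': depth seq [1 2 3 4 5 4 3 2 1 0 1 0 1 0]
  -> pairs=7 depth=5 groups=3 -> yes
String 3 '()()()()()(())': depth seq [1 0 1 0 1 0 1 0 1 0 1 2 1 0]
  -> pairs=7 depth=2 groups=6 -> no
String 4 '()()(()()()()()())': depth seq [1 0 1 0 1 2 1 2 1 2 1 2 1 2 1 2 1 0]
  -> pairs=9 depth=2 groups=3 -> no
String 5 '()()()(())()': depth seq [1 0 1 0 1 0 1 2 1 0 1 0]
  -> pairs=6 depth=2 groups=5 -> no

Answer: no yes no no no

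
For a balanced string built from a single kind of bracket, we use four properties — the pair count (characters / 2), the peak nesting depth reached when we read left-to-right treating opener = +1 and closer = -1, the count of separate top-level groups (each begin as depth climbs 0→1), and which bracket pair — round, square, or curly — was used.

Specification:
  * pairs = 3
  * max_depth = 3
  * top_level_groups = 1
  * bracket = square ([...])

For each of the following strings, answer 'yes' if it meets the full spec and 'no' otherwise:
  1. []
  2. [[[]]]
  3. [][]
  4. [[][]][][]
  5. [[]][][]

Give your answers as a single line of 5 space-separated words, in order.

String 1 '[]': depth seq [1 0]
  -> pairs=1 depth=1 groups=1 -> no
String 2 '[[[]]]': depth seq [1 2 3 2 1 0]
  -> pairs=3 depth=3 groups=1 -> yes
String 3 '[][]': depth seq [1 0 1 0]
  -> pairs=2 depth=1 groups=2 -> no
String 4 '[[][]][][]': depth seq [1 2 1 2 1 0 1 0 1 0]
  -> pairs=5 depth=2 groups=3 -> no
String 5 '[[]][][]': depth seq [1 2 1 0 1 0 1 0]
  -> pairs=4 depth=2 groups=3 -> no

Answer: no yes no no no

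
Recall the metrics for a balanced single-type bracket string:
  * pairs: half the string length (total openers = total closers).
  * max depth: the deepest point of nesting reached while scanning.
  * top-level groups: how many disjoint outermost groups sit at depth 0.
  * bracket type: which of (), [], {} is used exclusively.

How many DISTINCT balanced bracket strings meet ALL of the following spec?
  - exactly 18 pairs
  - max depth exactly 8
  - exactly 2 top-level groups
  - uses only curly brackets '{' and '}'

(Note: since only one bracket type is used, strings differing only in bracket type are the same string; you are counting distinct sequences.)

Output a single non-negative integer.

Spec: pairs=18 depth=8 groups=2
Count(depth <= 8) = 116749535
Count(depth <= 7) = 99503488
Count(depth == 8) = 116749535 - 99503488 = 17246047

Answer: 17246047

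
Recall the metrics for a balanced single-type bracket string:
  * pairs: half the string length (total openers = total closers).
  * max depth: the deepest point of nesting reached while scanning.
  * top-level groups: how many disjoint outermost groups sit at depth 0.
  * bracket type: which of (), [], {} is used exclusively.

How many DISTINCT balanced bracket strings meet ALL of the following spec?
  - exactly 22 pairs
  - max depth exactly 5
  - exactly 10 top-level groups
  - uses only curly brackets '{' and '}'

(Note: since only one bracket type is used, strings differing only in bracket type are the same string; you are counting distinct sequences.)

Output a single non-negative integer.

Answer: 40422745

Derivation:
Spec: pairs=22 depth=5 groups=10
Count(depth <= 5) = 138357250
Count(depth <= 4) = 97934505
Count(depth == 5) = 138357250 - 97934505 = 40422745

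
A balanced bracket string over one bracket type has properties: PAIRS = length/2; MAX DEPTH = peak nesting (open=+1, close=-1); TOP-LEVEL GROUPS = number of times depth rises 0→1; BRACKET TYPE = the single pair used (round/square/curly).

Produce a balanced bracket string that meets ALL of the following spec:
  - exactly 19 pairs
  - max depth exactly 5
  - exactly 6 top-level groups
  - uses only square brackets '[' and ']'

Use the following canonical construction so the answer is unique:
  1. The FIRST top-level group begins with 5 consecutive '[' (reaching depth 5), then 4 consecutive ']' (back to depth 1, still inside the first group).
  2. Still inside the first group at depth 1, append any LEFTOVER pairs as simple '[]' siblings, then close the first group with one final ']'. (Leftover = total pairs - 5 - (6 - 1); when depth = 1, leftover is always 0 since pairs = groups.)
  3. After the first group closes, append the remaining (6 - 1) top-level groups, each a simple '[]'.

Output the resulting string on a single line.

Answer: [[[[[]]]][][][][][][][][][]][][][][][]

Derivation:
Spec: pairs=19 depth=5 groups=6
Leftover pairs = 19 - 5 - (6-1) = 9
First group: deep chain of depth 5 + 9 sibling pairs
Remaining 5 groups: simple '[]' each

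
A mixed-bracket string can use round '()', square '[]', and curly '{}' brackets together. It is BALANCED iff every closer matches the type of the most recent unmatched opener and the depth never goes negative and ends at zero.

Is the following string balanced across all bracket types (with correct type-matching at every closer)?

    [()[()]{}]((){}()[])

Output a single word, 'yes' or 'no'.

pos 0: push '['; stack = [
pos 1: push '('; stack = [(
pos 2: ')' matches '('; pop; stack = [
pos 3: push '['; stack = [[
pos 4: push '('; stack = [[(
pos 5: ')' matches '('; pop; stack = [[
pos 6: ']' matches '['; pop; stack = [
pos 7: push '{'; stack = [{
pos 8: '}' matches '{'; pop; stack = [
pos 9: ']' matches '['; pop; stack = (empty)
pos 10: push '('; stack = (
pos 11: push '('; stack = ((
pos 12: ')' matches '('; pop; stack = (
pos 13: push '{'; stack = ({
pos 14: '}' matches '{'; pop; stack = (
pos 15: push '('; stack = ((
pos 16: ')' matches '('; pop; stack = (
pos 17: push '['; stack = ([
pos 18: ']' matches '['; pop; stack = (
pos 19: ')' matches '('; pop; stack = (empty)
end: stack empty → VALID
Verdict: properly nested → yes

Answer: yes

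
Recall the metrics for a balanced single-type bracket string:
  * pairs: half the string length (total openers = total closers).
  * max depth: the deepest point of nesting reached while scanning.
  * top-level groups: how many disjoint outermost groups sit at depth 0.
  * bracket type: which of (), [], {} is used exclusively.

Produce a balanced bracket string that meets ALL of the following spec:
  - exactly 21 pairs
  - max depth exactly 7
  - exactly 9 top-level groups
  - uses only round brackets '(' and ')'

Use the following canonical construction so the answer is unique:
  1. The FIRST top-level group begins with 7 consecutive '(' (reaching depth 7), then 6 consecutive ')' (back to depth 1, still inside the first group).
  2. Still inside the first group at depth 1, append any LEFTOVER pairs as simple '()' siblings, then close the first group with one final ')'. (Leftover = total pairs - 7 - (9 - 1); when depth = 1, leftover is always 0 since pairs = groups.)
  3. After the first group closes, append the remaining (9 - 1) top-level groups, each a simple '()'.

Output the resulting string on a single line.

Spec: pairs=21 depth=7 groups=9
Leftover pairs = 21 - 7 - (9-1) = 6
First group: deep chain of depth 7 + 6 sibling pairs
Remaining 8 groups: simple '()' each

Answer: ((((((())))))()()()()()())()()()()()()()()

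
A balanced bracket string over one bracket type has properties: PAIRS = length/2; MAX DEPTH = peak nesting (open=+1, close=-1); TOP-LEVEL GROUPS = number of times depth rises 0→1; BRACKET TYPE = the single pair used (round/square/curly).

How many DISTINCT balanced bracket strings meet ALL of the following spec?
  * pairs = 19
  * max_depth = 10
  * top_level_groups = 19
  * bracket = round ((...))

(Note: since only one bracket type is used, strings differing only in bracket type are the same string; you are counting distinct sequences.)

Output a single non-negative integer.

Answer: 0

Derivation:
Spec: pairs=19 depth=10 groups=19
Count(depth <= 10) = 1
Count(depth <= 9) = 1
Count(depth == 10) = 1 - 1 = 0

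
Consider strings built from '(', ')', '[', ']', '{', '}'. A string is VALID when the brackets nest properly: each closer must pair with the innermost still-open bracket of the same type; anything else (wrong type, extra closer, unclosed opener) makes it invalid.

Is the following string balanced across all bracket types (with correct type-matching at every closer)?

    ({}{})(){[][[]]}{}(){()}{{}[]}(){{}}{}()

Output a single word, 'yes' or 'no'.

Answer: yes

Derivation:
pos 0: push '('; stack = (
pos 1: push '{'; stack = ({
pos 2: '}' matches '{'; pop; stack = (
pos 3: push '{'; stack = ({
pos 4: '}' matches '{'; pop; stack = (
pos 5: ')' matches '('; pop; stack = (empty)
pos 6: push '('; stack = (
pos 7: ')' matches '('; pop; stack = (empty)
pos 8: push '{'; stack = {
pos 9: push '['; stack = {[
pos 10: ']' matches '['; pop; stack = {
pos 11: push '['; stack = {[
pos 12: push '['; stack = {[[
pos 13: ']' matches '['; pop; stack = {[
pos 14: ']' matches '['; pop; stack = {
pos 15: '}' matches '{'; pop; stack = (empty)
pos 16: push '{'; stack = {
pos 17: '}' matches '{'; pop; stack = (empty)
pos 18: push '('; stack = (
pos 19: ')' matches '('; pop; stack = (empty)
pos 20: push '{'; stack = {
pos 21: push '('; stack = {(
pos 22: ')' matches '('; pop; stack = {
pos 23: '}' matches '{'; pop; stack = (empty)
pos 24: push '{'; stack = {
pos 25: push '{'; stack = {{
pos 26: '}' matches '{'; pop; stack = {
pos 27: push '['; stack = {[
pos 28: ']' matches '['; pop; stack = {
pos 29: '}' matches '{'; pop; stack = (empty)
pos 30: push '('; stack = (
pos 31: ')' matches '('; pop; stack = (empty)
pos 32: push '{'; stack = {
pos 33: push '{'; stack = {{
pos 34: '}' matches '{'; pop; stack = {
pos 35: '}' matches '{'; pop; stack = (empty)
pos 36: push '{'; stack = {
pos 37: '}' matches '{'; pop; stack = (empty)
pos 38: push '('; stack = (
pos 39: ')' matches '('; pop; stack = (empty)
end: stack empty → VALID
Verdict: properly nested → yes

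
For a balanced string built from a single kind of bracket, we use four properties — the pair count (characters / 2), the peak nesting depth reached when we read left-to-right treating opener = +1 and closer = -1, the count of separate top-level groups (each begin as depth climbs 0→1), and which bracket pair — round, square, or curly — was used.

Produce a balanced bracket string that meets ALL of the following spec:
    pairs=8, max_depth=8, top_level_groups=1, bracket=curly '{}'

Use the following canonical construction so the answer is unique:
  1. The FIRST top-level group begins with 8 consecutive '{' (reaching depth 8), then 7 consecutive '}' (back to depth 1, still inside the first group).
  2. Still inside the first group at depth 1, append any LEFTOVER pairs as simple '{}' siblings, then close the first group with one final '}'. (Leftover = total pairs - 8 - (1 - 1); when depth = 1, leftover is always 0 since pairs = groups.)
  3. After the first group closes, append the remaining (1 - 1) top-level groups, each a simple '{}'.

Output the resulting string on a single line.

Spec: pairs=8 depth=8 groups=1
Leftover pairs = 8 - 8 - (1-1) = 0
First group: deep chain of depth 8 + 0 sibling pairs
Remaining 0 groups: simple '{}' each

Answer: {{{{{{{{}}}}}}}}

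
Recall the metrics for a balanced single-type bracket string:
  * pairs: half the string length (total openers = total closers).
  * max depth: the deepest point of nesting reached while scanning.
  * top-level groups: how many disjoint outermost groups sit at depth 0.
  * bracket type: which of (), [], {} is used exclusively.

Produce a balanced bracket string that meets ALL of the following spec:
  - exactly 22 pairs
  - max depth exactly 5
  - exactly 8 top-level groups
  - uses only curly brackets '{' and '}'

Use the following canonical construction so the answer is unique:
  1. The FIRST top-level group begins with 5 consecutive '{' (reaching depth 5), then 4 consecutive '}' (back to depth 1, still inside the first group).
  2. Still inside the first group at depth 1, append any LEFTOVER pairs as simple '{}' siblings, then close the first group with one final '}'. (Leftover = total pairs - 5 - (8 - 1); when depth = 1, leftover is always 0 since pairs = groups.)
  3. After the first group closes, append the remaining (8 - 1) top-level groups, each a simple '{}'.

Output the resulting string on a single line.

Answer: {{{{{}}}}{}{}{}{}{}{}{}{}{}{}}{}{}{}{}{}{}{}

Derivation:
Spec: pairs=22 depth=5 groups=8
Leftover pairs = 22 - 5 - (8-1) = 10
First group: deep chain of depth 5 + 10 sibling pairs
Remaining 7 groups: simple '{}' each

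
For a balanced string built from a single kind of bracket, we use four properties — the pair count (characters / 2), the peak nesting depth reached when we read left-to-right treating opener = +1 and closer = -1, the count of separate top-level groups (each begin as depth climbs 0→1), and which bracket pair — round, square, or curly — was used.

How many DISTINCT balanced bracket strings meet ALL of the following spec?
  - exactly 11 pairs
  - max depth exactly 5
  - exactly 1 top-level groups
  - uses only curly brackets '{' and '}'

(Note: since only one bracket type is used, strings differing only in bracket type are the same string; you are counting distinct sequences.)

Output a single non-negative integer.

Spec: pairs=11 depth=5 groups=1
Count(depth <= 5) = 9842
Count(depth <= 4) = 4181
Count(depth == 5) = 9842 - 4181 = 5661

Answer: 5661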